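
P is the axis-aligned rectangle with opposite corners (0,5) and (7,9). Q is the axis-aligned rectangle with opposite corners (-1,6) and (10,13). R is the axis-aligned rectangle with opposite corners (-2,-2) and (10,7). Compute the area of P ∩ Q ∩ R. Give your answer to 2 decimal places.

7.00

The intersection is the polygon with vertices (7,6), (0,6), (0,7), (7,7).
By the shoelace formula its area is 7.00.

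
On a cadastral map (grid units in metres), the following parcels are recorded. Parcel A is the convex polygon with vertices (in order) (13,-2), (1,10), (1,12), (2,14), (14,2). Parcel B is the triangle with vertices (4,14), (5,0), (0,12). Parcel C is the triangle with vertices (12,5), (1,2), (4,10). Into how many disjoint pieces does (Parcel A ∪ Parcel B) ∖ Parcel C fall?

3

(Parcel A ∪ Parcel B) ∖ Parcel C splits into 3 disjoint pieces (area 1.4526, area 23.6538, area 21.25).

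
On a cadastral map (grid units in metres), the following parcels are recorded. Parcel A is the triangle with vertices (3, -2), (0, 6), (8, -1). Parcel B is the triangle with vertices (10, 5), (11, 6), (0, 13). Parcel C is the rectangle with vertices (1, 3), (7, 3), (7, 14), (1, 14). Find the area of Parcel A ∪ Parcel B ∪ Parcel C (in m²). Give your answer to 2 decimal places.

By inclusion–exclusion:
Individual areas: |Parcel A| = 21.5, |Parcel B| = 9, |Parcel C| = 66.
|Parcel A∩Parcel B| = 0.
|Parcel A∩Parcel C| = 2.5595.
|Parcel B∩Parcel C| = 3.9273.
|Parcel A∩Parcel B∩Parcel C| = 0.
|Parcel A ∪ Parcel B ∪ Parcel C| = 96.5 − 6.4868 + 0 = 90.01.

90.01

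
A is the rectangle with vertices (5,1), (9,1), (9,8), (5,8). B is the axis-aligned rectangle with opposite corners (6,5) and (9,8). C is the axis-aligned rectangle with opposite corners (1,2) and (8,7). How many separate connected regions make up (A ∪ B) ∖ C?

(A ∪ B) ∖ C is a single connected region.

1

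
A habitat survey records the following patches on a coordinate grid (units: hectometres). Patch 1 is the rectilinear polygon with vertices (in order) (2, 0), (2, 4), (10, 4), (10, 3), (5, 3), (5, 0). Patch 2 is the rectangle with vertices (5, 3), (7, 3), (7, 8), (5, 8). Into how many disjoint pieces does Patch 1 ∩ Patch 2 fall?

1

Patch 1 ∩ Patch 2 is a single connected region.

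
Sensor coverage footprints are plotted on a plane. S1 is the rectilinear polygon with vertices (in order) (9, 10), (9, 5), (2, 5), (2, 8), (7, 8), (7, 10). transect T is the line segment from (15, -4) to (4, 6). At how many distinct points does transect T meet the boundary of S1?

1

The segment meets the boundary at (5.1,5).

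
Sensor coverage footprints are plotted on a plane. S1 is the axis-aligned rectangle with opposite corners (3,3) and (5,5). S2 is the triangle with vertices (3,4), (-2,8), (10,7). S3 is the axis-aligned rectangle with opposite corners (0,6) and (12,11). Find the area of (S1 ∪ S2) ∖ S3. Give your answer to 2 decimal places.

|S1 ∪ S2| = 24.3571.
|(S1 ∪ S2) ∩ S3| = 12.9.
|(S1 ∪ S2) ∖ S3| = 24.3571 − 12.9 = 11.46.

11.46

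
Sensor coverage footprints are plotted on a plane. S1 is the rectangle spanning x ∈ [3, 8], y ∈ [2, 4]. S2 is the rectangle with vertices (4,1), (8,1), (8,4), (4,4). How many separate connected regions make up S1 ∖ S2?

1

S1 ∖ S2 is a single connected region.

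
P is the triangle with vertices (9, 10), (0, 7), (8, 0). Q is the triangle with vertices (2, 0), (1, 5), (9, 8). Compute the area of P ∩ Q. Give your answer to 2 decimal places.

11.97

The intersection is the polygon with vertices (1.9,5.338), (8.792,7.922), (8.774,7.742), (4.602,2.974).
By the shoelace formula its area is 11.97.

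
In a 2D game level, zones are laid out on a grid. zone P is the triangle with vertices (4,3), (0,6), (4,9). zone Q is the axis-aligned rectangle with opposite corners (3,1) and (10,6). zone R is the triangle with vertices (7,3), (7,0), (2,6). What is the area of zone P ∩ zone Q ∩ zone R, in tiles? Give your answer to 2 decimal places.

The intersection is the polygon with vertices (3,5.4), (4,4.8), (4,3.6), (3,4.8).
By the shoelace formula its area is 0.90.

0.90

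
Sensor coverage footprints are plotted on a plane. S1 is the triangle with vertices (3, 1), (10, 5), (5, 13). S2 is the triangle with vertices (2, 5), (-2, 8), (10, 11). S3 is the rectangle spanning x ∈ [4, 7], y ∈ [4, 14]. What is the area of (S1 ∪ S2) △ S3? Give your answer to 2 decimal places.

42.79

|S1 ∪ S2| = 55.5898.
|(S1 ∪ S2) ∩ S3| = 21.3982.
|(S1 ∪ S2) △ S3| = 55.5898 + 30 − 42.7964 = 42.79.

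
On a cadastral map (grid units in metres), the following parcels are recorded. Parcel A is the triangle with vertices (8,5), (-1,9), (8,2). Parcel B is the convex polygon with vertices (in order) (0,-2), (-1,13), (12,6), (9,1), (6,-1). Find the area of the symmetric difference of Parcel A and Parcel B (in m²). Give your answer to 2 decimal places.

|Parcel A| = 13.5, |Parcel B| = 116.5, |Parcel A∩Parcel B| = 13.4871.
|Parcel A △ Parcel B| = |Parcel A| + |Parcel B| − 2·|Parcel A∩Parcel B| = 13.5 + 116.5 − 26.9742 = 103.03.

103.03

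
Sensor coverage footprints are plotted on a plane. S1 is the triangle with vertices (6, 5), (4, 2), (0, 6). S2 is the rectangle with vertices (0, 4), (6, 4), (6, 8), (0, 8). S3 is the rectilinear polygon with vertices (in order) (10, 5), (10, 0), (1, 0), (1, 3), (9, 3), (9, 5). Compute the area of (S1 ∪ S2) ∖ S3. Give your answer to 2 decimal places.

26.50

|S1 ∪ S2| = 27.3333.
|(S1 ∪ S2) ∩ S3| = 0.8333.
|(S1 ∪ S2) ∖ S3| = 27.3333 − 0.8333 = 26.50.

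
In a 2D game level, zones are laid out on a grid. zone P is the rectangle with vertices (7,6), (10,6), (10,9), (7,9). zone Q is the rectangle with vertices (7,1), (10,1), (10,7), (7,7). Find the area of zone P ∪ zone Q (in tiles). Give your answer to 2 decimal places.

24.00

By inclusion–exclusion:
Individual areas: |zone P| = 9, |zone Q| = 18.
|zone P∩zone Q|: x∈[7,10], y∈[6,7] → 3·1 = 3.
|zone P ∪ zone Q| = 27 − 3 = 24.00.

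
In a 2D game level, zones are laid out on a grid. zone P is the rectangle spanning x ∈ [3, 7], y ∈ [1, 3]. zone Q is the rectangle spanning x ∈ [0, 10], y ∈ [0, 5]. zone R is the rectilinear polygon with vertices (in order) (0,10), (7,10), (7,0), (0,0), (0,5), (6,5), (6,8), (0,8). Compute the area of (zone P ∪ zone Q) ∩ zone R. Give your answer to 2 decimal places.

The region (zone P ∪ zone Q) ∩ zone R is the polygon with vertices (0,5), (6,5), (7,5), (7,0), (0,0).
By the shoelace formula its area is 35.00.

35.00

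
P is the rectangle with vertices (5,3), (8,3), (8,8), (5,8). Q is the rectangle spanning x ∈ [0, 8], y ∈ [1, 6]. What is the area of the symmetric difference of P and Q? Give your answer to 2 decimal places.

|P∩Q|: x∈[5,8], y∈[3,6] → 3·3 = 9.
|P △ Q| = |P| + |Q| − 2·|P∩Q| = 15 + 40 − 18 = 37.00.

37.00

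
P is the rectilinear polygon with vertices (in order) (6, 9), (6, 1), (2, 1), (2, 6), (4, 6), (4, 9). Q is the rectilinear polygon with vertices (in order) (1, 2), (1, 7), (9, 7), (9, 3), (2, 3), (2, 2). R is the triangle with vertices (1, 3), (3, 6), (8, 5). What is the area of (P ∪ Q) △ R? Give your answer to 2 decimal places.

|P ∪ Q| = 45.
|(P ∪ Q) ∩ R| = 8.5.
|(P ∪ Q) △ R| = 45 + 8.5 − 17 = 36.50.

36.50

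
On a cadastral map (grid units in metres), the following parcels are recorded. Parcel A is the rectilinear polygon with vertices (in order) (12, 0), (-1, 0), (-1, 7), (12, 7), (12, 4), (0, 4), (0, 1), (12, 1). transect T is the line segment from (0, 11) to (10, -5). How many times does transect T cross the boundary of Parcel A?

4

The segment meets the boundary at (4.375,4), (6.875,0), (6.25,1), (2.5,7).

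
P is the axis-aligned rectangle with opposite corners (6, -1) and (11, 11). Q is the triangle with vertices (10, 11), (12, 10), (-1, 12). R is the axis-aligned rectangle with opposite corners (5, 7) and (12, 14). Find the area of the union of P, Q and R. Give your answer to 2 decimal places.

By inclusion–exclusion:
Individual areas: |P| = 60, |Q| = 4.5, |R| = 49.
|P∩Q| = 2.0577.
|P∩R|: x∈[6,11], y∈[7,11] → 5·4 = 20.
|Q∩R| = 3.3671.
|P∩Q∩R| = 2.0577.
|P ∪ Q ∪ R| = 113.5 − 25.4248 + 2.0577 = 90.13.

90.13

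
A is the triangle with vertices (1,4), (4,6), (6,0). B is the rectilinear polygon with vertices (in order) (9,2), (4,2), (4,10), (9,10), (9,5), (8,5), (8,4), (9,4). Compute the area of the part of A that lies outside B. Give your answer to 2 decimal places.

8.33

|A| = 11, |A∩B| = 2.6667.
|A ∖ B| = |A| − |A∩B| = 11 − 2.6667 = 8.33.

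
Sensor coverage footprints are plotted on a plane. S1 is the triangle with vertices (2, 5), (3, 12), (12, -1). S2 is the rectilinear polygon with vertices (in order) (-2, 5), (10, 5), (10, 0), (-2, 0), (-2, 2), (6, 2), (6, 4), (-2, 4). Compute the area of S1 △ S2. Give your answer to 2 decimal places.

53.57

|S1| = 38, |S2| = 44, |S1∩S2| = 14.2162.
|S1 △ S2| = |S1| + |S2| − 2·|S1∩S2| = 38 + 44 − 28.4325 = 53.57.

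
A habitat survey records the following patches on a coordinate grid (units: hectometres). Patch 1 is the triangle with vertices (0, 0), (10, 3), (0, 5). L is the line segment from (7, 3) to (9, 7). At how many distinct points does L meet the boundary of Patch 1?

1

The segment meets the boundary at (7.273,3.545).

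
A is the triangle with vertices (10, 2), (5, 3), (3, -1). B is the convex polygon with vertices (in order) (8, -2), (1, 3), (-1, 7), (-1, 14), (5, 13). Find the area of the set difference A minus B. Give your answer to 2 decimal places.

|A| = 11, |A∩B| = 6.9612.
|A ∖ B| = |A| − |A∩B| = 11 − 6.9612 = 4.04.

4.04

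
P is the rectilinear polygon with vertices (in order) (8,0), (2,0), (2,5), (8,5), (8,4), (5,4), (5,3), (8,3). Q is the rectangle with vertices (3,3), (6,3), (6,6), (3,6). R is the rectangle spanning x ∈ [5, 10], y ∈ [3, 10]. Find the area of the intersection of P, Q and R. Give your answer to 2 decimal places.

1.00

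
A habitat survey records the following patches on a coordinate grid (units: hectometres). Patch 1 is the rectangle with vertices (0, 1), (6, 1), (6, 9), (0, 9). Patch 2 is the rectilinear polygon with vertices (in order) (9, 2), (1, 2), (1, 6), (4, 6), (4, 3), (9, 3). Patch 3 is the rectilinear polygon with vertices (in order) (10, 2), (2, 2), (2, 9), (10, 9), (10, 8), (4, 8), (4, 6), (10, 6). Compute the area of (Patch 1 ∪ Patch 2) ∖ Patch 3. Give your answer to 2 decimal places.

24.00

|Patch 1 ∪ Patch 2| = 51.
|(Patch 1 ∪ Patch 2) ∩ Patch 3| = 27.
|(Patch 1 ∪ Patch 2) ∖ Patch 3| = 51 − 27 = 24.00.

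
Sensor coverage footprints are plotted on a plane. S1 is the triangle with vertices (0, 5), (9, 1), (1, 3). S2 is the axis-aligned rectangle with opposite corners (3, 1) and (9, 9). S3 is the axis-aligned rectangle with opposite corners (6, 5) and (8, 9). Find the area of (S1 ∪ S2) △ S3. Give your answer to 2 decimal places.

43.50

|S1 ∪ S2| = 51.5.
|(S1 ∪ S2) ∩ S3| = 8.
|(S1 ∪ S2) △ S3| = 51.5 + 8 − 16 = 43.50.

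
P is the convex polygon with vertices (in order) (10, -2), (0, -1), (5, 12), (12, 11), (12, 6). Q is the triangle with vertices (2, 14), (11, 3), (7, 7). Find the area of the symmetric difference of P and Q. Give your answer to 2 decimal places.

116.12

|P| = 119, |Q| = 4, |P∩Q| = 3.4416.
|P △ Q| = |P| + |Q| − 2·|P∩Q| = 119 + 4 − 6.8833 = 116.12.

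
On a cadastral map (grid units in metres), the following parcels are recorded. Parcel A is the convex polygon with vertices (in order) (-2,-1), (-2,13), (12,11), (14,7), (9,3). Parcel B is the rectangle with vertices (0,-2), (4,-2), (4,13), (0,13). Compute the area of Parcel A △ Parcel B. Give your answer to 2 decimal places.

114.21

|Parcel A| = 150, |Parcel B| = 60, |Parcel A∩Parcel B| = 47.8961.
|Parcel A △ Parcel B| = |Parcel A| + |Parcel B| − 2·|Parcel A∩Parcel B| = 150 + 60 − 95.7922 = 114.21.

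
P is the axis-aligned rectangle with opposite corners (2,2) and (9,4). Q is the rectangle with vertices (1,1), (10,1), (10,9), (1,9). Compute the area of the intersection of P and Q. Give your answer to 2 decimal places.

14.00

|P∩Q|: x∈[2,9], y∈[2,4] → 7·2 = 14.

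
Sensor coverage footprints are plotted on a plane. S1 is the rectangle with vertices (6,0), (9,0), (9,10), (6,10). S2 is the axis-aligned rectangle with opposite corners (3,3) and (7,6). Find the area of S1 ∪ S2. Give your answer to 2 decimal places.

39.00

By inclusion–exclusion:
Individual areas: |S1| = 30, |S2| = 12.
|S1∩S2|: x∈[6,7], y∈[3,6] → 1·3 = 3.
|S1 ∪ S2| = 42 − 3 = 39.00.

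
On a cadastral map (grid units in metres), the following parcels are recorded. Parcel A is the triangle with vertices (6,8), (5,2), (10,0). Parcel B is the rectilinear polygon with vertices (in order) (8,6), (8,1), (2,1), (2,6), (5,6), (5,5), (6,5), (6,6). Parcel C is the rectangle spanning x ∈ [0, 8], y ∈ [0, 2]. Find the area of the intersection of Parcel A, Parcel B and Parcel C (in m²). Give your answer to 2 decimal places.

1.75

The intersection is the polygon with vertices (8,1), (7.5,1), (5,2), (8,2).
By the shoelace formula its area is 1.75.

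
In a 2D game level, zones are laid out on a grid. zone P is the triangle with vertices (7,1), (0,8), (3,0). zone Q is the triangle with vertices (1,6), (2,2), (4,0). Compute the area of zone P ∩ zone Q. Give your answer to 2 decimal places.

The intersection is the polygon with vertices (1.5,4), (1,6), (3.889,0.222), (3.8,0.2), (2.4,1.6).
By the shoelace formula its area is 2.69.

2.69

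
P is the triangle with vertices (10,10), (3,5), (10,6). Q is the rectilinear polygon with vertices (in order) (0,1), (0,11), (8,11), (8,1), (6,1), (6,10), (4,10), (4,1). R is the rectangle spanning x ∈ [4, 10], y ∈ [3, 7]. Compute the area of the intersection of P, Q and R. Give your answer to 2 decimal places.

2.86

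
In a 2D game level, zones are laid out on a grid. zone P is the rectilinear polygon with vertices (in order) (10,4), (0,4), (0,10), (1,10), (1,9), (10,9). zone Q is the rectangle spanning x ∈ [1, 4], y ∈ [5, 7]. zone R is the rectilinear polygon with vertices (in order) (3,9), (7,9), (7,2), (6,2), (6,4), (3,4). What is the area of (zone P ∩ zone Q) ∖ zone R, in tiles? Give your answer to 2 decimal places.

4.00

|zone P ∩ zone Q| = 6.
|(zone P ∩ zone Q) ∩ zone R| = 2.
|(zone P ∩ zone Q) ∖ zone R| = 6 − 2 = 4.00.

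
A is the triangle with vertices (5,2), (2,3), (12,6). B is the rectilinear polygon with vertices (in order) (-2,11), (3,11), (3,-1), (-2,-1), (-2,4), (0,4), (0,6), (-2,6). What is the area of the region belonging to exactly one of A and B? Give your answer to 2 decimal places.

64.87

|A| = 9.5, |B| = 56, |A∩B| = 0.3167.
|A △ B| = |A| + |B| − 2·|A∩B| = 9.5 + 56 − 0.6333 = 64.87.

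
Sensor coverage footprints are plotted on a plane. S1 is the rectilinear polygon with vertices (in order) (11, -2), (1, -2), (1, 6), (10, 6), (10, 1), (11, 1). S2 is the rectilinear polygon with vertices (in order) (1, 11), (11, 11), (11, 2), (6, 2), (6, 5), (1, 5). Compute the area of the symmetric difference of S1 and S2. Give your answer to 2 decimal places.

108.00

|S1| = 75, |S2| = 75, |S1∩S2| = 21.
|S1 △ S2| = |S1| + |S2| − 2·|S1∩S2| = 75 + 75 − 42 = 108.00.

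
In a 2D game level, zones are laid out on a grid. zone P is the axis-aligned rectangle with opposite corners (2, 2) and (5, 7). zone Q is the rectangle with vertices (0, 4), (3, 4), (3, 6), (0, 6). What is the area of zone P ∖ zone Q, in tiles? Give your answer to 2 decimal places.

|zone P∩zone Q|: x∈[2,3], y∈[4,6] → 1·2 = 2.
|zone P| = 15.
|zone P ∖ zone Q| = |zone P| − |zone P∩zone Q| = 15 − 2 = 13.00.

13.00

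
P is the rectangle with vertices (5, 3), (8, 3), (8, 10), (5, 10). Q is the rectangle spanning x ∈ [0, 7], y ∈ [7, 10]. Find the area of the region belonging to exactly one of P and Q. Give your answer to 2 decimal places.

30.00

|P∩Q|: x∈[5,7], y∈[7,10] → 2·3 = 6.
|P △ Q| = |P| + |Q| − 2·|P∩Q| = 21 + 21 − 12 = 30.00.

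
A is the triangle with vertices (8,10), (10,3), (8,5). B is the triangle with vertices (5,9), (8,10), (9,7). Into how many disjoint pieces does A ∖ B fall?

1

A ∖ B is a single connected region.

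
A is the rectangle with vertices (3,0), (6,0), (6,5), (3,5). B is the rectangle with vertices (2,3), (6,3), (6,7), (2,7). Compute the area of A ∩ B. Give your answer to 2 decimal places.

6.00

|A∩B|: x∈[3,6], y∈[3,5] → 3·2 = 6.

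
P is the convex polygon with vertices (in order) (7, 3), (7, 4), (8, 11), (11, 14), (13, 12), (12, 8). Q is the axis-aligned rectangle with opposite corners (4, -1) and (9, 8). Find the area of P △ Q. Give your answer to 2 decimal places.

64.79

|P| = 33.5, |Q| = 45, |P∩Q| = 6.8571.
|P △ Q| = |P| + |Q| − 2·|P∩Q| = 33.5 + 45 − 13.7143 = 64.79.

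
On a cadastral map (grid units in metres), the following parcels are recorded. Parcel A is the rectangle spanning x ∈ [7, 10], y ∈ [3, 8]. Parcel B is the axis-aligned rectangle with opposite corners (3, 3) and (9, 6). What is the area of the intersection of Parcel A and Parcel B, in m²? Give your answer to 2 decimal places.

6.00

|Parcel A∩Parcel B|: x∈[7,9], y∈[3,6] → 2·3 = 6.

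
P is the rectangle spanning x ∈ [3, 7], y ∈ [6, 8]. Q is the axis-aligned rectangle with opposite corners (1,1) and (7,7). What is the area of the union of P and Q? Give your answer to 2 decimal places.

By inclusion–exclusion:
Individual areas: |P| = 8, |Q| = 36.
|P∩Q|: x∈[3,7], y∈[6,7] → 4·1 = 4.
|P ∪ Q| = 44 − 4 = 40.00.

40.00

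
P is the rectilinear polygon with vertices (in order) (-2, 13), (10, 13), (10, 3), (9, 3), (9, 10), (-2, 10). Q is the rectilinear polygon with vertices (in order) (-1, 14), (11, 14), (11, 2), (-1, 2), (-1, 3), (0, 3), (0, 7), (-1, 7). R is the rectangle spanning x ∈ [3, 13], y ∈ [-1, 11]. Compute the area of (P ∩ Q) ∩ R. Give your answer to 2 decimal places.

The region (P ∩ Q) ∩ R is the polygon with vertices (10,3), (9,3), (9,10), (3,10), (3,11), (10,11).
By the shoelace formula its area is 14.00.

14.00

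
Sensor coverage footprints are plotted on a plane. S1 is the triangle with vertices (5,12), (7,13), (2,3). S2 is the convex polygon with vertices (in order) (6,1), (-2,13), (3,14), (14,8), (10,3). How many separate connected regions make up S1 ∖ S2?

S1 ∖ S2 splits into 2 disjoint pieces (area 0.3936, area 0.5079).

2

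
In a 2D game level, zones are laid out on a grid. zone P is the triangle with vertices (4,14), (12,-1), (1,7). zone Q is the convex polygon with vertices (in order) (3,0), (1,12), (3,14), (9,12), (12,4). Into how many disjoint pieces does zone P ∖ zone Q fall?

zone P ∖ zone Q splits into 3 disjoint pieces (area 0.0569, area 5.2789, area 0.8707).

3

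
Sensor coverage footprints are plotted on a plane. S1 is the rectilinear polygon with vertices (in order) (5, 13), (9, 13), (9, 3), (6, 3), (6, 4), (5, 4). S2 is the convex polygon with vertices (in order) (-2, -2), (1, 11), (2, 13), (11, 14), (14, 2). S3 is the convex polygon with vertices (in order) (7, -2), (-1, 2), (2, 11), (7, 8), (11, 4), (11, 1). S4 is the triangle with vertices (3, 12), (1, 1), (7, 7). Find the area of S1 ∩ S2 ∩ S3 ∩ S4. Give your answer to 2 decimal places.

4.43

The intersection is the polygon with vertices (5,9.2), (5.462,8.923), (7,7), (5,5).
By the shoelace formula its area is 4.43.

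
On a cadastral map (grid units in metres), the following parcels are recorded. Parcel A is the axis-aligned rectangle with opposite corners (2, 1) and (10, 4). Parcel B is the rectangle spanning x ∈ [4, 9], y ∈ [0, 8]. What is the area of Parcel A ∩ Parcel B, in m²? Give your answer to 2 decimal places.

|Parcel A∩Parcel B|: x∈[4,9], y∈[1,4] → 5·3 = 15.

15.00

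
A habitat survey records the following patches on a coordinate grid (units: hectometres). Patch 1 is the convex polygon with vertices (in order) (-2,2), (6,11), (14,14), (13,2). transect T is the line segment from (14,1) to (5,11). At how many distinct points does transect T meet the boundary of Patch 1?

2

The segment meets the boundary at (13.008,2.102), (5.503,10.441).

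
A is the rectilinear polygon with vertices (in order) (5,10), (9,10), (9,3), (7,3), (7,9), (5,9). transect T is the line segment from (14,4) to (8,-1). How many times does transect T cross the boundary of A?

0

The segment lies entirely outside A and never meets its boundary.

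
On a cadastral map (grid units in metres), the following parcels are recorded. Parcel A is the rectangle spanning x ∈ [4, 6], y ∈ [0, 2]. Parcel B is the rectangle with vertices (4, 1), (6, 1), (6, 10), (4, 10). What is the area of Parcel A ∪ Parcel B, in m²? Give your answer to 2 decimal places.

20.00

By inclusion–exclusion:
Individual areas: |Parcel A| = 4, |Parcel B| = 18.
|Parcel A∩Parcel B|: x∈[4,6], y∈[1,2] → 2·1 = 2.
|Parcel A ∪ Parcel B| = 22 − 2 = 20.00.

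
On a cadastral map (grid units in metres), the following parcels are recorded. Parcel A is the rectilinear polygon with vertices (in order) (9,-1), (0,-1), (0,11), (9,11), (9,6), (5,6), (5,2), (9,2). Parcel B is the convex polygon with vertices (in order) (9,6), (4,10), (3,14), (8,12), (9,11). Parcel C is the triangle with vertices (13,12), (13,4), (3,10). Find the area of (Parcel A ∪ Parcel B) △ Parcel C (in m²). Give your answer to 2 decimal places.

112.61

|Parcel A ∪ Parcel B| = 101.375.
|(Parcel A ∪ Parcel B) ∩ Parcel C| = 14.3833.
|(Parcel A ∪ Parcel B) △ Parcel C| = 101.375 + 40 − 28.7667 = 112.61.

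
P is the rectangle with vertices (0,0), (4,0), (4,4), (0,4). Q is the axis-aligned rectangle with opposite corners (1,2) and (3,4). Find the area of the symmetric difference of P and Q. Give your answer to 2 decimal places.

12.00

|P∩Q|: x∈[1,3], y∈[2,4] → 2·2 = 4.
|P △ Q| = |P| + |Q| − 2·|P∩Q| = 16 + 4 − 8 = 12.00.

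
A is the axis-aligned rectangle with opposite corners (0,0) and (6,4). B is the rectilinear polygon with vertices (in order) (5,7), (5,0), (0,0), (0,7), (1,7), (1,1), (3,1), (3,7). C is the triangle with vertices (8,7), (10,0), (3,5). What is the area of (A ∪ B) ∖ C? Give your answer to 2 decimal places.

|A ∪ B| = 33.
|(A ∪ B) ∩ C| = 3.0143.
|(A ∪ B) ∖ C| = 33 − 3.0143 = 29.99.

29.99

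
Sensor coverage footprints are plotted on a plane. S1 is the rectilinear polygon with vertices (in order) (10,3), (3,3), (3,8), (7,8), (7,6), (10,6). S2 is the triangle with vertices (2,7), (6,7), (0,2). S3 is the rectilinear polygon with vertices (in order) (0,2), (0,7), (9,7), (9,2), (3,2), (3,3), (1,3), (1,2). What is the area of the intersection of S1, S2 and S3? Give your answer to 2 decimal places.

3.75

The intersection is the polygon with vertices (6,7), (3,4.5), (3,7).
By the shoelace formula its area is 3.75.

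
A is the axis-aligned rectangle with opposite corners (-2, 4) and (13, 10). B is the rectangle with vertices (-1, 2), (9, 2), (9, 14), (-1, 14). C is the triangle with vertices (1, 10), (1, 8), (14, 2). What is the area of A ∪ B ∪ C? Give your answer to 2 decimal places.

By inclusion–exclusion:
Individual areas: |A| = 90, |B| = 120, |C| = 13.
|A∩B|: x∈[-1,9], y∈[4,10] → 10·6 = 60.
|A∩C| = 11.9167.
|B∩C| = 11.0769.
|A∩B∩C| = 11.0769.
|A ∪ B ∪ C| = 223 − 82.9936 + 11.0769 = 151.08.

151.08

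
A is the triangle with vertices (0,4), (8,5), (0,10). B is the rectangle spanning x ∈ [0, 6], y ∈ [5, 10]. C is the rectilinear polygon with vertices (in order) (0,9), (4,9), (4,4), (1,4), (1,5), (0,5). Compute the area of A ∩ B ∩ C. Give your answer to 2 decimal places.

14.20

The intersection is the polygon with vertices (1,5), (0,5), (0,9), (1.6,9), (4,7.5), (4,5).
By the shoelace formula its area is 14.20.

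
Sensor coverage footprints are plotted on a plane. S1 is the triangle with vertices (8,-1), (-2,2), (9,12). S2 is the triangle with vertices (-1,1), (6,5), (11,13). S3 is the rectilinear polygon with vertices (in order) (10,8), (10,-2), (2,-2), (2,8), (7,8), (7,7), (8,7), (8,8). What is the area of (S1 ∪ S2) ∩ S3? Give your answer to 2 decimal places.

47.64

|S1 ∪ S2| = 67.9633.
|(S1 ∪ S2) ∩ S3| = 47.64.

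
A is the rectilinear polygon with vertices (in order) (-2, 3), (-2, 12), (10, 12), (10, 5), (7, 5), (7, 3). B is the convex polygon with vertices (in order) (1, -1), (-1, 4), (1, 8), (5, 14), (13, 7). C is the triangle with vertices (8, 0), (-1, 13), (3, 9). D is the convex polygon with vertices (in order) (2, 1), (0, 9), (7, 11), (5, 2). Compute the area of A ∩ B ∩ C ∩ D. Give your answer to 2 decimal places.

4.90

The intersection is the polygon with vertices (1.717,9.075), (2.059,9.588), (2.333,9.667), (3,9), (5.54,4.429), (5.393,3.766).
By the shoelace formula its area is 4.90.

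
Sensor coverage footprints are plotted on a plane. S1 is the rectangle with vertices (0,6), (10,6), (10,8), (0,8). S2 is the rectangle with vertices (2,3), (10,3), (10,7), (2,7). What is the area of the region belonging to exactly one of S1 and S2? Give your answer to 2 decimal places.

|S1∩S2|: x∈[2,10], y∈[6,7] → 8·1 = 8.
|S1 △ S2| = |S1| + |S2| − 2·|S1∩S2| = 20 + 32 − 16 = 36.00.

36.00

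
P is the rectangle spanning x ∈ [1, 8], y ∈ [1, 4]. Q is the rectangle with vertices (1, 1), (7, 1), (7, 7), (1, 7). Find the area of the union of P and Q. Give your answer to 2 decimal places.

By inclusion–exclusion:
Individual areas: |P| = 21, |Q| = 36.
|P∩Q|: x∈[1,7], y∈[1,4] → 6·3 = 18.
|P ∪ Q| = 57 − 18 = 39.00.

39.00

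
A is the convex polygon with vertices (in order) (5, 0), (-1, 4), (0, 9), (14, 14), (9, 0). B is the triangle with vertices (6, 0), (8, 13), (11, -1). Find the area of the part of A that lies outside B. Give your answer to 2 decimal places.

92.42

|A| = 120.5, |A∩B| = 28.0807.
|A ∖ B| = |A| − |A∩B| = 120.5 − 28.0807 = 92.42.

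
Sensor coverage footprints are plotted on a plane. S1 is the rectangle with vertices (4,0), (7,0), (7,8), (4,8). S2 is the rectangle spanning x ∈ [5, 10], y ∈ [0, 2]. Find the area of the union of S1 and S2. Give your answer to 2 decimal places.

By inclusion–exclusion:
Individual areas: |S1| = 24, |S2| = 10.
|S1∩S2|: x∈[5,7], y∈[0,2] → 2·2 = 4.
|S1 ∪ S2| = 34 − 4 = 30.00.

30.00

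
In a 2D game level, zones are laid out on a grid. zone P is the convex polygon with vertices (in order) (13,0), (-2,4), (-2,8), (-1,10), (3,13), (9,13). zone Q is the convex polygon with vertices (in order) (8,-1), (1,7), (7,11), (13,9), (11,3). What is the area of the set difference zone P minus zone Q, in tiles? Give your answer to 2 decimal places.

|zone P| = 129, |zone P∩zone Q| = 65.786.
|zone P ∖ zone Q| = |zone P| − |zone P∩zone Q| = 129 − 65.786 = 63.21.

63.21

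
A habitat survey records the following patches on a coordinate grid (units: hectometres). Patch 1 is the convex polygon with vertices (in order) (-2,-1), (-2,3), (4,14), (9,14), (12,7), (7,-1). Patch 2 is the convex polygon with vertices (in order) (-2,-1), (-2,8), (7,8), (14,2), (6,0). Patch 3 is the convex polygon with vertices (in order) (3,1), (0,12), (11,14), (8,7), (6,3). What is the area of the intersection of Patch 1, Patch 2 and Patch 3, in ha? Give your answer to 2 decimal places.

30.26

The intersection is the polygon with vertices (7,8), (8.045,7.104), (8,7), (6,3), (3,1), (1.091,8).
By the shoelace formula its area is 30.26.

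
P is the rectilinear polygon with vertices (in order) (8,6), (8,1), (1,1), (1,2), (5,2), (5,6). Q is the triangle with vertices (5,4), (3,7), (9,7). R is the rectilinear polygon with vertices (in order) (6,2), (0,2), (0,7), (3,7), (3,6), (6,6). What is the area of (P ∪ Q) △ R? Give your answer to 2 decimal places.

41.67

|P ∪ Q| = 25.3333.
|(P ∪ Q) ∩ R| = 5.3333.
|(P ∪ Q) △ R| = 25.3333 + 27 − 10.6667 = 41.67.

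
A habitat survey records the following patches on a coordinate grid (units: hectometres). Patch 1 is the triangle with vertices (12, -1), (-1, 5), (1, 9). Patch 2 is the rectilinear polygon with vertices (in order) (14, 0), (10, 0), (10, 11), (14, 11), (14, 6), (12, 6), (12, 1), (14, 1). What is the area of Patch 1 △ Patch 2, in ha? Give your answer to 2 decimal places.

|Patch 1| = 32, |Patch 2| = 34, |Patch 1∩Patch 2| = 0.3682.
|Patch 1 △ Patch 2| = |Patch 1| + |Patch 2| − 2·|Patch 1∩Patch 2| = 32 + 34 − 0.7364 = 65.26.

65.26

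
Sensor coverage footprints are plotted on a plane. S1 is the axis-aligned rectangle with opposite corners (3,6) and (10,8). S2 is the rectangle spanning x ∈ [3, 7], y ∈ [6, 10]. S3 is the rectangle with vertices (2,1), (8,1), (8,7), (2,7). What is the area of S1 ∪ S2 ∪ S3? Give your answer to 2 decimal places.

By inclusion–exclusion:
Individual areas: |S1| = 14, |S2| = 16, |S3| = 36.
|S1∩S2|: x∈[3,7], y∈[6,8] → 4·2 = 8.
|S1∩S3|: x∈[3,8], y∈[6,7] → 5·1 = 5.
|S2∩S3|: x∈[3,7], y∈[6,7] → 4·1 = 4.
|S1∩S2∩S3| = 4.
|S1 ∪ S2 ∪ S3| = 66 − 17 + 4 = 53.00.

53.00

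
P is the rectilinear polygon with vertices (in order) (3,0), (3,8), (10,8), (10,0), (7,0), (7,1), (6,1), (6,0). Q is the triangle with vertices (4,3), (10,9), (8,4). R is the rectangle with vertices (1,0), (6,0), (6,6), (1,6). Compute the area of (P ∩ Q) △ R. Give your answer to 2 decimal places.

|P ∩ Q| = 8.7.
|(P ∩ Q) ∩ R| = 1.5.
|(P ∩ Q) △ R| = 8.7 + 30 − 3 = 35.70.

35.70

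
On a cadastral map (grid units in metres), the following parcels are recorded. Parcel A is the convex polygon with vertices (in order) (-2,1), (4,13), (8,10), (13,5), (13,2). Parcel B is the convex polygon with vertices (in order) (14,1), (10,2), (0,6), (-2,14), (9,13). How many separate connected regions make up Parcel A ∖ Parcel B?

Parcel A ∖ Parcel B splits into 2 disjoint pieces (area 29.0548, area 0.9143).

2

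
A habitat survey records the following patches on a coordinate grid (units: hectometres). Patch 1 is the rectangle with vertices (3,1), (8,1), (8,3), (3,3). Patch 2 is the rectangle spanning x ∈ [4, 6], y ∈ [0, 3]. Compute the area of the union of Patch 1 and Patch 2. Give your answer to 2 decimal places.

By inclusion–exclusion:
Individual areas: |Patch 1| = 10, |Patch 2| = 6.
|Patch 1∩Patch 2|: x∈[4,6], y∈[1,3] → 2·2 = 4.
|Patch 1 ∪ Patch 2| = 16 − 4 = 12.00.

12.00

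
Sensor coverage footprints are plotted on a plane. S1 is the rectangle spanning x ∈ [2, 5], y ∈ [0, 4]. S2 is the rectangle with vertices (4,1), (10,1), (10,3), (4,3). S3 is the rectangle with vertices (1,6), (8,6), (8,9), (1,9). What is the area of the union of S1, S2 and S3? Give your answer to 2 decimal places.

By inclusion–exclusion:
Individual areas: |S1| = 12, |S2| = 12, |S3| = 21.
|S1∩S2|: x∈[4,5], y∈[1,3] → 1·2 = 2.
|S1∩S3| = 0 (no overlap).
|S2∩S3| = 0 (no overlap).
|S1∩S2∩S3| = 0.
|S1 ∪ S2 ∪ S3| = 45 − 2 + 0 = 43.00.

43.00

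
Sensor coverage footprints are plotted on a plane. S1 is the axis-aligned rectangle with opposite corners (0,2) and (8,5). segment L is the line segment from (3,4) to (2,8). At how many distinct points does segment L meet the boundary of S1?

The segment meets the boundary at (2.75,5).

1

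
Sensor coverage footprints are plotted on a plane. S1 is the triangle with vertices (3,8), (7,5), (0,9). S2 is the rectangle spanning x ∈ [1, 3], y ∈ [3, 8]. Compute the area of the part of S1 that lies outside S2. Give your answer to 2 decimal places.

2.05

|S1| = 2.5, |S1∩S2| = 0.4464.
|S1 ∖ S2| = |S1| − |S1∩S2| = 2.5 − 0.4464 = 2.05.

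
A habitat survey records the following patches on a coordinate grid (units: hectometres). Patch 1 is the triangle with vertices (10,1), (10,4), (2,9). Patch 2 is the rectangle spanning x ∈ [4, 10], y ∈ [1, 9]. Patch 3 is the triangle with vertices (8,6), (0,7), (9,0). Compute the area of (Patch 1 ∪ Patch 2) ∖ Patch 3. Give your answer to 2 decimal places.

|Patch 1 ∪ Patch 2| = 48.75.
|(Patch 1 ∪ Patch 2) ∩ Patch 3| = 17.7183.
|(Patch 1 ∪ Patch 2) ∖ Patch 3| = 48.75 − 17.7183 = 31.03.

31.03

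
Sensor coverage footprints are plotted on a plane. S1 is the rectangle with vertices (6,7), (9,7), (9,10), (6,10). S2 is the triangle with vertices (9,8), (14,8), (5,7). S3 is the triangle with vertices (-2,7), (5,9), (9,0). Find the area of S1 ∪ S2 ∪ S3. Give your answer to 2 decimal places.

By inclusion–exclusion:
Individual areas: |S1| = 9, |S2| = 2.5, |S3| = 35.5.
|S1∩S2| = 1.0417.
|S1∩S3| = 0.
|S2∩S3| = 0.0471.
|S1∩S2∩S3| = 0.
|S1 ∪ S2 ∪ S3| = 47 − 1.0887 + 0 = 45.91.

45.91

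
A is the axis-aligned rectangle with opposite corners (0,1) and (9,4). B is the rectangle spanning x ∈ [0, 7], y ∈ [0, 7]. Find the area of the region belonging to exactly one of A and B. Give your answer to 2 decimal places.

34.00

|A∩B|: x∈[0,7], y∈[1,4] → 7·3 = 21.
|A △ B| = |A| + |B| − 2·|A∩B| = 27 + 49 − 42 = 34.00.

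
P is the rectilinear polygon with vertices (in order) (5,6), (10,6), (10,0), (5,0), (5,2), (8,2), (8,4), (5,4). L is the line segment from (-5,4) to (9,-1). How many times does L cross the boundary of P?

The segment meets the boundary at (6.2,0), (5,0.429).

2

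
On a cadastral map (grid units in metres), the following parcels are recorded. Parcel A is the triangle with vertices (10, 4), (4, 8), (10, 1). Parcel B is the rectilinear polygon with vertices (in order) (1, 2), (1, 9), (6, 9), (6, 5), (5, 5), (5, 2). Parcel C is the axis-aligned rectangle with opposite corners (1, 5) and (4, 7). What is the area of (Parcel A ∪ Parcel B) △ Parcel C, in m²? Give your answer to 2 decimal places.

|Parcel A ∪ Parcel B| = 40.
|(Parcel A ∪ Parcel B) ∩ Parcel C| = 6.
|(Parcel A ∪ Parcel B) △ Parcel C| = 40 + 6 − 12 = 34.00.

34.00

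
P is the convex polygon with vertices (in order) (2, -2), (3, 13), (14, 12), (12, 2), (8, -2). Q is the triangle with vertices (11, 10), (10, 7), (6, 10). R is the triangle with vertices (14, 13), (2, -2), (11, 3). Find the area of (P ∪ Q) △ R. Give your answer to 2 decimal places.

103.95

|P ∪ Q| = 141.
|(P ∪ Q) ∩ R| = 37.2731.
|(P ∪ Q) △ R| = 141 + 37.5 − 74.5463 = 103.95.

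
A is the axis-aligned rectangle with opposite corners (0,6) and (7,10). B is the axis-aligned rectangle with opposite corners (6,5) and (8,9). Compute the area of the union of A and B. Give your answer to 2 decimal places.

By inclusion–exclusion:
Individual areas: |A| = 28, |B| = 8.
|A∩B|: x∈[6,7], y∈[6,9] → 1·3 = 3.
|A ∪ B| = 36 − 3 = 33.00.

33.00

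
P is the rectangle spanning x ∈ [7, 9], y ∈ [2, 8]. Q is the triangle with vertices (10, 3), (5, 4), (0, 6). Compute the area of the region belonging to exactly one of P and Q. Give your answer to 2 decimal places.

13.70

|P| = 12, |Q| = 2.5, |P∩Q| = 0.4.
|P △ Q| = |P| + |Q| − 2·|P∩Q| = 12 + 2.5 − 0.8 = 13.70.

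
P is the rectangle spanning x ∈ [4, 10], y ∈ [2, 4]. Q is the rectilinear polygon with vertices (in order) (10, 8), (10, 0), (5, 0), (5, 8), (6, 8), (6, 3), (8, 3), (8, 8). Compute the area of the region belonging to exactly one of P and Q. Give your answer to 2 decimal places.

26.00

|P| = 12, |Q| = 30, |P∩Q| = 8.
|P △ Q| = |P| + |Q| − 2·|P∩Q| = 12 + 30 − 16 = 26.00.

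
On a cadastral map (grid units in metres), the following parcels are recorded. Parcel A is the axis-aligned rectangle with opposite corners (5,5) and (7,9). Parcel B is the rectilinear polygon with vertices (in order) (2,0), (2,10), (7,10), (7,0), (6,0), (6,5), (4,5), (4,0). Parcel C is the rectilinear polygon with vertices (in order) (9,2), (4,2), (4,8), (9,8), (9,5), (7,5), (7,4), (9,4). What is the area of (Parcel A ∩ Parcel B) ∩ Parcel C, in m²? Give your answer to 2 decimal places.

The region (Parcel A ∩ Parcel B) ∩ Parcel C is the polygon with vertices (6,5), (5,5), (5,8), (7,8), (7,5).
By the shoelace formula its area is 6.00.

6.00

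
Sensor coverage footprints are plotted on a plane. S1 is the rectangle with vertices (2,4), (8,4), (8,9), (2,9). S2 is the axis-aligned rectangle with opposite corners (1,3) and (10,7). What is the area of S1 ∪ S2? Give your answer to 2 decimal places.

48.00

By inclusion–exclusion:
Individual areas: |S1| = 30, |S2| = 36.
|S1∩S2|: x∈[2,8], y∈[4,7] → 6·3 = 18.
|S1 ∪ S2| = 66 − 18 = 48.00.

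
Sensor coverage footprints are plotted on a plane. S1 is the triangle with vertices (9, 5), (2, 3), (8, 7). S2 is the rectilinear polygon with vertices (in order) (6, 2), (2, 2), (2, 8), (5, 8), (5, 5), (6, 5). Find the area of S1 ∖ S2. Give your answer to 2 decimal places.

|S1| = 8, |S1∩S2| = 2.7143.
|S1 ∖ S2| = |S1| − |S1∩S2| = 8 − 2.7143 = 5.29.

5.29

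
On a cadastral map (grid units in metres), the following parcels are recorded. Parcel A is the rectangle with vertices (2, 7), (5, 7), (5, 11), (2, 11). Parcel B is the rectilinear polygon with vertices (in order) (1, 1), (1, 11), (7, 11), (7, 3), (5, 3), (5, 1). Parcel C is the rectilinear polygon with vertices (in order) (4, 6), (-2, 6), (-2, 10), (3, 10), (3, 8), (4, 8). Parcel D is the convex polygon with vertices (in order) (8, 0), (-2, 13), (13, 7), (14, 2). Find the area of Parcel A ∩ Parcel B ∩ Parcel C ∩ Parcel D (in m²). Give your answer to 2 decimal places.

3.75

The intersection is the polygon with vertices (2,10), (3,10), (3,8), (4,8), (4,7), (2.615,7), (2,7.8).
By the shoelace formula its area is 3.75.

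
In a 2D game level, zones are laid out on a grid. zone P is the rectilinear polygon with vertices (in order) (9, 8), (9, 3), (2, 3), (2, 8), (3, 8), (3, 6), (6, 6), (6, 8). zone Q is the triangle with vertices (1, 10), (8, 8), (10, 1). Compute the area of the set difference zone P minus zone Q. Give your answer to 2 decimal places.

|zone P| = 29, |zone P∩zone Q| = 11.75.
|zone P ∖ zone Q| = |zone P| − |zone P∩zone Q| = 29 − 11.75 = 17.25.

17.25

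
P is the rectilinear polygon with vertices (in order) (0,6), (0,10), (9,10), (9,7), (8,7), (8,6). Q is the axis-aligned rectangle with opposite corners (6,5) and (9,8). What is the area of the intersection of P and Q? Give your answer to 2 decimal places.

5.00

The intersection is the polygon with vertices (9,7), (8,7), (8,6), (6,6), (6,8), (9,8).
By the shoelace formula its area is 5.00.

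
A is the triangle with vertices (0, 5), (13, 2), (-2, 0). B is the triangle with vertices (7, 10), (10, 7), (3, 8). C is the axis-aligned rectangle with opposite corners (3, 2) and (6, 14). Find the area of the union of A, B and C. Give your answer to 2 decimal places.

By inclusion–exclusion:
Individual areas: |A| = 35.5, |B| = 9, |C| = 36.
|A∩B| = 0.
|A∩C| = 5.8846.
|B∩C| = 2.8929.
|A∩B∩C| = 0.
|A ∪ B ∪ C| = 80.5 − 8.7775 + 0 = 71.72.

71.72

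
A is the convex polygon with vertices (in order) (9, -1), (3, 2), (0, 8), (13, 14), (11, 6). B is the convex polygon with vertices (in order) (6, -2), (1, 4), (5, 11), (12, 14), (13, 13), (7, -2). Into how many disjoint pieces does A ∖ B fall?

3

A ∖ B splits into 3 disjoint pieces (area 10, area 8.4219, area 0.2421).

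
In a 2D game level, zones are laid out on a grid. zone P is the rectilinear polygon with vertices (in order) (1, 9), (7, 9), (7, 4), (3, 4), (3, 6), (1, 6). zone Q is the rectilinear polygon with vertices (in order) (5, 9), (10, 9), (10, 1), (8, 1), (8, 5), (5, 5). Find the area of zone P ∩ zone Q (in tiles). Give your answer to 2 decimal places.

8.00

The intersection is the polygon with vertices (7,9), (7,5), (5,5), (5,9).
By the shoelace formula its area is 8.00.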